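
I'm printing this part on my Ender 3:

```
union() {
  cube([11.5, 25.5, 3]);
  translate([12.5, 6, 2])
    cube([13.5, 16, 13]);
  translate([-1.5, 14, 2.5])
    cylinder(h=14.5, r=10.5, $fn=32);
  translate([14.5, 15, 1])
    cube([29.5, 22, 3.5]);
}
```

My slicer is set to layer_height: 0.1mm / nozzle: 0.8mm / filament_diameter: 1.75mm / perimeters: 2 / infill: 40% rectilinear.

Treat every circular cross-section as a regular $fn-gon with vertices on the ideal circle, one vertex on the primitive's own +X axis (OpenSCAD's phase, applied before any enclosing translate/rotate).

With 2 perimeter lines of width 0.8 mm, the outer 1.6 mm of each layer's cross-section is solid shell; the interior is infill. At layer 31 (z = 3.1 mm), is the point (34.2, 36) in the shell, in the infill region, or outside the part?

shell

At z = 3.1 mm: the cube does not reach this height (z outside [0, 3]); the cube at (12.5, 6) is present — its section is the full 13.5×16 rectangle; the cylinder at (-1.5, 14): section is a regular 32-gon, circumradius r=10.5; the 29.5×22 cube at (14.5, 15) contributes its full rectangle; Taking the union: the regions partially overlap (shared area 80.50 mm²), so overlapping operands fuse into one piece — 2 connected regions. Overall, the cross-section has 2 separate islands. The nearest boundary edge runs (14.50, 37.00)→(44.00, 37.00); distance from the point to it = 1.00 mm. (Shell/infill is judged within the island containing the point — the largest one.) The point is inside the cross-section, 1.00 mm from the nearest boundary — within the 1.6 mm shell band (2 × 0.8).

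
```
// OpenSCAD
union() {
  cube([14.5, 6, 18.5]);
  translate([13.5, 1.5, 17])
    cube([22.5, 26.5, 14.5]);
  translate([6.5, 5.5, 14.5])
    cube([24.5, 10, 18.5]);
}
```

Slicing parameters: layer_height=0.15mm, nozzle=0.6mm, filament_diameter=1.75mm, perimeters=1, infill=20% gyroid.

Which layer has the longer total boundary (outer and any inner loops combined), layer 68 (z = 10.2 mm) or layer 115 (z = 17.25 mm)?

layer 115 (z = 17.25 mm)

Layer 68 (z = 10.2): the 14.5×6 cube contributes its full rectangle (perimeter 41.00 mm); the cube at (13.5, 1.5) is absent (z outside [17, 31.5]); the cube at (6.5, 5.5) does not reach this height (z outside [14.5, 33]); Merging all regions: only the 14.5×6 cube is present, so the union is just that shape — boundary = 41.00 mm. So its perimeter = 41.00 mm. Layer 115 (z = 17.25): the cube (footprint 14.5×6) is included at this height (perimeter 41.00 mm); the 22.5×26.5 cube at (13.5, 1.5) contributes its full rectangle (perimeter 98.00 mm); the cube at (6.5, 5.5) (footprint 24.5×10) is included at this height (perimeter 69.00 mm); Merging all regions: the regions partially overlap (shared area 183.00 mm²), so the edge portions inside another operand are dropped and the merged outline is re-measured after clipping — boundary = 128.00 mm. So its perimeter = 128.00 mm. Layer 115 is larger (128.00 vs 41.00 mm).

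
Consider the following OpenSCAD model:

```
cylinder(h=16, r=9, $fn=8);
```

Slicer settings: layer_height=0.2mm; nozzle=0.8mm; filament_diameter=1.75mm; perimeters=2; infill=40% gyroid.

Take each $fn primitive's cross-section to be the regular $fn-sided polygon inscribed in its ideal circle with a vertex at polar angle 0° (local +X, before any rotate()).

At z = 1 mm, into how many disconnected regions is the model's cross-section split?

At z = 1 mm: the cylinder: section is a regular 8-gon, circumradius r=9. The result has 1 disconnected region.

1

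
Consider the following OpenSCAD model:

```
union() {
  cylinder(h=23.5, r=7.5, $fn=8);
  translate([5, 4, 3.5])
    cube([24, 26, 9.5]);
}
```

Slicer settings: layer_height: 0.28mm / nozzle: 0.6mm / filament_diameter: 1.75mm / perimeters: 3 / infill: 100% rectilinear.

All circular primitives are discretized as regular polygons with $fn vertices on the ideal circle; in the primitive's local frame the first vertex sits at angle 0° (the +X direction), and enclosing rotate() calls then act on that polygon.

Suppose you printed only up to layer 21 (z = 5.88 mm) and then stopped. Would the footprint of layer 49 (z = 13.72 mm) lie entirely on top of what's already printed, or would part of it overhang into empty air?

Compare the two slices. At z = 5.88: the r=7.5 cylinder contributes a regular 8-gon of circumradius 7.5 (area = (8/2)·7.500²·sin(360°/8) = 159.10 mm²); the 24×26 cube at (5, 4) contributes its full rectangle (area 624.00 mm²); Combining (union): the regions partially overlap — summed areas 783.10 mm² minus the doubly-counted overlap 0.77 mm² gives 782.33 mm² — area = 782.33 mm². At z = 13.72: the r=7.5 cylinder gives a regular 8-gon of circumradius 7.5 (constant along its height) (area = (8/2)·7.500²·sin(360°/8) = 159.10 mm²); the cube at (5, 4) is absent (z outside [3.5, 13]); Taking the union: only the r=7.5 cylinder is present, so the union is just that shape — area = 159.10 mm². Checking containment: the cross-section at z = 13.72 is a subset of the cross-section at z = 5.88.

entirely on top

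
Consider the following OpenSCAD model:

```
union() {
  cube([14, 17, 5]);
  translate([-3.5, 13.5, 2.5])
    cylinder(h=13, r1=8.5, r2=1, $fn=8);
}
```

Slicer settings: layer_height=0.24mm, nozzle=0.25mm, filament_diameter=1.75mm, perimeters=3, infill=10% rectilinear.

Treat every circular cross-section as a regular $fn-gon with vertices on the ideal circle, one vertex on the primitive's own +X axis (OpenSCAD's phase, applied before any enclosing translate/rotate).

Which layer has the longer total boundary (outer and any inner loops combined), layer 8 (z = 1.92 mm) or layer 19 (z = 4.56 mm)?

layer 19 (z = 4.56 mm)

Layer 8 (z = 1.92): the cube (footprint 14×17) is included at this height (perimeter 62.00 mm); the cone at (-3.5, 13.5) does not reach this height (z outside [2.5, 15.5]); Merging all regions: only the 14×17 cube is present, so the union is just that shape — boundary = 62.00 mm. So its perimeter = 62.00 mm. Layer 19 (z = 4.56): the cube (footprint 14×17) is included at this height (perimeter 62.00 mm); the cone at (-3.5, 13.5): at t=0.158 of its height the radius interpolates to r₁+(r₂−r₁)t = 7.312, giving a regular 8-gon of that circumradius (perimeter = 2·8·7.312·sin(180°/8) = 44.77 mm); Merging all regions: the regions partially overlap (shared area 25.55 mm²), so the edge portions inside another operand are dropped and the merged outline is re-measured after clipping — boundary = 83.85 mm. So its perimeter = 83.85 mm. Layer 19 is larger (83.85 vs 62.00 mm).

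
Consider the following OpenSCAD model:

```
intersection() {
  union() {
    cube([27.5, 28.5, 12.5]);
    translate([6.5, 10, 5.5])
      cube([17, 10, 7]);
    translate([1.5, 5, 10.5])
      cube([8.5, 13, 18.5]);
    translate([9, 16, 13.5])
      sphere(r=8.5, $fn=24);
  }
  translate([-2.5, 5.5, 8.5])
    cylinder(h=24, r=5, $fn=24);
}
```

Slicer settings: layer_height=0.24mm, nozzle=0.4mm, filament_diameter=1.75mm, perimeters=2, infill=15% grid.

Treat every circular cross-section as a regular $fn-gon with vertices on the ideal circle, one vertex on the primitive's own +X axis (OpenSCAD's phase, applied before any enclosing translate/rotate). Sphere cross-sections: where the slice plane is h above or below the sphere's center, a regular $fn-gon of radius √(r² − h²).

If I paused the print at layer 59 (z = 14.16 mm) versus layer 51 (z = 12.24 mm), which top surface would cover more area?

Layer 59 (z = 14.16): the cube does not reach this height (z outside [0, 12.5]); the cube at (6.5, 10) does not reach this height (z outside [5.5, 12.5]); the cube at (1.5, 5) (footprint 8.5×13) is included at this height (area 110.50 mm²); the sphere at (9, 16): section is a regular 24-gon, circumradius = √(r²−h²) = √(8.5²−0.66²) = 8.474 (area = (24/2)·8.474²·sin(360°/24) = 223.04 mm²); Merging all regions: the regions partially overlap — summed areas 333.54 mm² minus the doubly-counted overlap 78.78 mm² gives 254.76 mm² — area = 254.76 mm²; the r=5 cylinder at (-2.5, 5.5) gives a regular 24-gon of circumradius 5 (constant along its height) (area = (24/2)·5.000²·sin(360°/24) = 77.65 mm²); Keeping only the common overlap: the r=5 cylinder at (-2.5, 5.5) partially overlaps the result so far; clipping to the common part keeps 2.44 mm² — area = 2.44 mm². So its area = 2.44 mm². Layer 51 (z = 12.24): the cube (footprint 27.5×28.5) is included at this height (area 783.75 mm²); the 17×10 cube at (6.5, 10) contributes its full rectangle (area 170.00 mm²); the cube at (1.5, 5) (footprint 8.5×13) is included at this height (area 110.50 mm²); the r=8.5 sphere at (9, 16) slices to a regular 24-gon of circumradius 8.406 (√(r²−h²) with h=1.26 from center) (area = (24/2)·8.406²·sin(360°/24) = 219.47 mm²); Combining (union): the regions partially overlap — summed areas 1283.72 mm² minus the doubly-counted overlap 499.97 mm² gives 783.75 mm² — area = 783.75 mm²; the r=5 cylinder at (-2.5, 5.5) gives a regular 24-gon of circumradius 5 (constant along its height) (area = (24/2)·5.000²·sin(360°/24) = 77.65 mm²); After intersecting: the r=5 cylinder at (-2.5, 5.5) partially overlaps the result so far; clipping to the common part keeps 15.06 mm² — area = 15.06 mm². So its area = 15.06 mm². Layer 51 is larger (15.06 vs 2.44 mm²).

layer 51 (z = 12.24 mm)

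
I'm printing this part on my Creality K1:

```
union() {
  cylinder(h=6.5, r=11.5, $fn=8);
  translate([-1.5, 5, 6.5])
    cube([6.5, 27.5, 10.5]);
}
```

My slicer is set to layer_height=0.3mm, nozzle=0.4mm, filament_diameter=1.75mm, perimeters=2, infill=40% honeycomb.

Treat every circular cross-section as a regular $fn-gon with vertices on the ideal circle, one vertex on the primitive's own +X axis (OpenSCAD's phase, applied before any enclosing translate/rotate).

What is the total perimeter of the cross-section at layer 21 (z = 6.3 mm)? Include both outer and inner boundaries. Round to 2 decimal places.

70.41 mm

At z = 6.3 mm: the r=11.5 cylinder gives a regular 8-gon of circumradius 11.5 (constant along its height) (perimeter = 2·8·11.500·sin(180°/8) = 70.41 mm); the cube at (-1.5, 5) does not reach this height (z outside [6.5, 17]); Merging all regions: only the r=11.5 cylinder is present, so the union is just that shape — boundary = 70.41 mm. Overall, the cross-section is a single solid region. Total boundary length (outer) = 70.41 mm.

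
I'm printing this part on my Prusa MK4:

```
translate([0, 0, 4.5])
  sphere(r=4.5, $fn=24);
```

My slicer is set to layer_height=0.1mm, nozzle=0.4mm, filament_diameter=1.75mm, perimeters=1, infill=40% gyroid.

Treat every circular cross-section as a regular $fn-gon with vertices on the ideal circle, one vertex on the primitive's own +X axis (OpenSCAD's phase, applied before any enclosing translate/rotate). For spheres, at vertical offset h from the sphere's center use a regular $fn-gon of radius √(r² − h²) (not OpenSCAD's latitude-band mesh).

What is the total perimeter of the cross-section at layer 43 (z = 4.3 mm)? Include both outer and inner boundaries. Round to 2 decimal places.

28.17 mm

At z = 4.3 mm: the sphere: section is a regular 24-gon, circumradius = √(r²−h²) = √(4.5²−0.2²) = 4.496 (perimeter = 2·24·4.496·sin(180°/24) = 28.17 mm). Overall, the cross-section is a single solid region. Total boundary length (outer) = 28.17 mm.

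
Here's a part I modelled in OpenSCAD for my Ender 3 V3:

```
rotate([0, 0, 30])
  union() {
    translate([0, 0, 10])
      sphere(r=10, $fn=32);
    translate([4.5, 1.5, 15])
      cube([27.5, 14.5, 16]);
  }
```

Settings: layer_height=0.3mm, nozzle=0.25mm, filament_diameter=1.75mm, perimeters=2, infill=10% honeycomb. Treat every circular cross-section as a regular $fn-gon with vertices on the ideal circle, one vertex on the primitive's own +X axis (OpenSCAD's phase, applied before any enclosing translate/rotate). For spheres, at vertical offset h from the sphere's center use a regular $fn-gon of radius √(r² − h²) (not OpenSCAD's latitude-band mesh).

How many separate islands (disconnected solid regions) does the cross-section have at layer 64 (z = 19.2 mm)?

At z = 19.2 mm: the sphere: section is a regular 32-gon, circumradius = √(r²−h²) = √(10²−9.2²) = 3.919; the 27.5×14.5 cube at (4.5, 1.5) contributes its full rectangle; Taking the union: the 2 present regions are separate (no shared area or edge), so areas and boundary lengths simply add and each stays a separate island — 2 connected regions; (rotated 30° about Z; rotation is an isometry so areas/perimeters/island counts are preserved). Overall, the cross-section has 2 separate islands. Island count = 2.

2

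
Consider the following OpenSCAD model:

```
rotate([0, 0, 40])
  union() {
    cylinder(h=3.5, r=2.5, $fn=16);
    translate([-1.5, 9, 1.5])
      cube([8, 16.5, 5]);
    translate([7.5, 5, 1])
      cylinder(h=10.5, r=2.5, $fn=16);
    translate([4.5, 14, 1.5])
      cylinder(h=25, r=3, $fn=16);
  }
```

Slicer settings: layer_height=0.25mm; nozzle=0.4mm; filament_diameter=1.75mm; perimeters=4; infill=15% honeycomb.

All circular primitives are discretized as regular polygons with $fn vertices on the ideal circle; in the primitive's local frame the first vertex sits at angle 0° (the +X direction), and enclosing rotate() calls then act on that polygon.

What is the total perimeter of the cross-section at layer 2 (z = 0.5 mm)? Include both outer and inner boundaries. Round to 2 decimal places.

15.61 mm

At z = 0.5 mm: the r=2.5 cylinder gives a regular 16-gon of circumradius 2.5 (constant along its height) (perimeter = 2·16·2.500·sin(180°/16) = 15.61 mm); the cube at (-1.5, 9) is not intersected at this z (z outside [1.5, 6.5]); the cylinder at (7.5, 5) is not intersected at this z (z outside [1, 11.5]); the cylinder at (4.5, 14) does not reach this height (z outside [1.5, 26.5]); Combining (union): only the r=2.5 cylinder is present, so the union is just that shape — boundary = 15.61 mm; (whole slice rotated 40° about Z — lengths, areas and connectivity unchanged). Overall, the cross-section is a single solid region. Total boundary length (outer) = 15.61 mm.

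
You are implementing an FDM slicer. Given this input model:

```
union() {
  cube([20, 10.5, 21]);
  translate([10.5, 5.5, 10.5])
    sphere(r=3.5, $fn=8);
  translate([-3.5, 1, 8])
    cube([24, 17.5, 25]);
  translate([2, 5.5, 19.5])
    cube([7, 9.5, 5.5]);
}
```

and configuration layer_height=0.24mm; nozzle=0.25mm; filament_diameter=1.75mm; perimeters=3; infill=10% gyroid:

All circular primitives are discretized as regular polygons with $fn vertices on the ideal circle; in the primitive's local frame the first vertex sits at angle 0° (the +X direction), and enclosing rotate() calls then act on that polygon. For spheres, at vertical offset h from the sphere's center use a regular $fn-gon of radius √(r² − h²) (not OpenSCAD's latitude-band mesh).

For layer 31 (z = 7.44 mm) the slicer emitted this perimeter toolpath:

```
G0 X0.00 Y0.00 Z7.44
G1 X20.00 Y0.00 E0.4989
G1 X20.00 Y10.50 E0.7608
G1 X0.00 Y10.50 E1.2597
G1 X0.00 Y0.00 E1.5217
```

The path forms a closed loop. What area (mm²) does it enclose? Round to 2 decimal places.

210.00 mm²

Apply the shoelace formula to the sequence of (X, Y) vertices; enclosed area = 210.00 mm².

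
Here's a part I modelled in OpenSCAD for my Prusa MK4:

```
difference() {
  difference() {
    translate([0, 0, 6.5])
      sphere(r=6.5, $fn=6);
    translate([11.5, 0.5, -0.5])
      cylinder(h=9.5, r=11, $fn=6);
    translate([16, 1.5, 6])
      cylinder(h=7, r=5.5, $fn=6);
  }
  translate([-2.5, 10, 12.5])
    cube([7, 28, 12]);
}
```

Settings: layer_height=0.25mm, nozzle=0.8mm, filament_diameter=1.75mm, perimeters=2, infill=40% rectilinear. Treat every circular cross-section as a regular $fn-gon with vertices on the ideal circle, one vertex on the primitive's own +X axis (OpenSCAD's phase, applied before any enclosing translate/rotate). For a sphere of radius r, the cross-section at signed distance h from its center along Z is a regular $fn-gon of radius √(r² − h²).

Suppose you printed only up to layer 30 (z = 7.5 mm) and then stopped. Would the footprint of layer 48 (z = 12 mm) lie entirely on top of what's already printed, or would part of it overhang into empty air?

Compare the two slices. At z = 7.5: the r=6.5 sphere contributes a regular 6-gon of circumradius √(6.5²−1²) = 6.423 (area = (6/2)·6.423²·sin(360°/6) = 107.17 mm²); the cylinder at (11.5, 0.5): section is a regular 6-gon, circumradius r=11 (area = (6/2)·11.000²·sin(360°/6) = 314.37 mm²); the cylinder at (16, 1.5): section is a regular 6-gon, circumradius r=5.5 (area = (6/2)·5.500²·sin(360°/6) = 78.59 mm²); Subtracting the remaining from the first: starting from the r=6.5 sphere (107.17 mm²), the r=11 cylinder at (11.5, 0.5) partially overlaps it — only the 30.31 mm² overlap (of its 314.37 mm²) is removed, clipping the outline; the r=5.5 cylinder at (16, 1.5) misses the remaining region (no effect) — area = 76.86 mm²; the cube at (-2.5, 10) does not reach this height (z outside [12.5, 24.5]); After the difference (first − rest): none of the subtracted shapes is present at this height, so the result so far is unchanged — area = 76.86 mm². At z = 12: the r=6.5 sphere slices to a regular 6-gon of circumradius 3.464 (√(r²−h²) with h=5.5 from center) (area = (6/2)·3.464²·sin(360°/6) = 31.18 mm²); the cylinder at (11.5, 0.5) is not intersected at this z (z outside [-0.5, 9]); the cylinder at (16, 1.5): section is a regular 6-gon, circumradius r=5.5 (area = (6/2)·5.500²·sin(360°/6) = 78.59 mm²); After the difference (first − rest): starting from the r=6.5 sphere (31.18 mm²), the r=5.5 cylinder at (16, 1.5) misses the remaining region (no effect) — area = 31.18 mm²; the cube at (-2.5, 10) does not reach this height (z outside [12.5, 24.5]); After the difference (first − rest): none of the subtracted shapes is present at this height, so that combined region is unchanged — area = 31.18 mm². Checking containment: at z = 12 the cross-section extends beyond the z = 7.5 cross-section by about 7.54 mm².

part overhangs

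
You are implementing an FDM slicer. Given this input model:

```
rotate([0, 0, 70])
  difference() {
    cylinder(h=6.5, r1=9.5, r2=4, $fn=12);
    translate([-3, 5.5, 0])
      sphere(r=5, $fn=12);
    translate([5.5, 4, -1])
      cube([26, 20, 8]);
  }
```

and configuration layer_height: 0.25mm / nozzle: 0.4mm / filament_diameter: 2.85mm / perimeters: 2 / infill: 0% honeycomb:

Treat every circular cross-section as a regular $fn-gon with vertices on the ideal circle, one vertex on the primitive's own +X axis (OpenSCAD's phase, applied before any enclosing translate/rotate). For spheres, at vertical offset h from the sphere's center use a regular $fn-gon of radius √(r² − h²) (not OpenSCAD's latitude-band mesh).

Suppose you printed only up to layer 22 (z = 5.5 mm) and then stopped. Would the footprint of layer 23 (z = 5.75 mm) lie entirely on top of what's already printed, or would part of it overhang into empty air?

entirely on top

Compare the two slices. At z = 5.5: the cone contributes a regular 12-gon of circumradius 4.846 (interpolated between r1=9.5 and r2=4 at t=0.846) (area = (12/2)·4.846²·sin(360°/12) = 70.46 mm²); the sphere at (-3, 5.5) does not reach this height (|z−center|=5.500 > r=5); the cube at (5.5, 4) (footprint 26×20) is included at this height (area 520.00 mm²); After the difference (first − rest): starting from the cone (70.46 mm²), the 26×20 cube at (5.5, 4) misses the remaining region (no effect) — area = 70.46 mm²; (whole slice rotated 70° about Z — lengths, areas and connectivity unchanged). At z = 5.75: the cone: at t=0.885 of its height the radius interpolates to r₁+(r₂−r₁)t = 4.635, giving a regular 12-gon of that circumradius (area = (12/2)·4.635²·sin(360°/12) = 64.44 mm²); the sphere at (-3, 5.5) does not reach this height (|z−center|=5.750 > r=5); the cube at (5.5, 4) is present — its section is the full 26×20 rectangle (area 520.00 mm²); Taking the first minus the rest: starting from the cone (64.44 mm²), the 26×20 cube at (5.5, 4) misses the remaining region (no effect) — area = 64.44 mm²; (whole slice rotated 70° about Z — lengths, areas and connectivity unchanged). Checking containment: the cross-section at z = 5.75 is a subset of the cross-section at z = 5.5.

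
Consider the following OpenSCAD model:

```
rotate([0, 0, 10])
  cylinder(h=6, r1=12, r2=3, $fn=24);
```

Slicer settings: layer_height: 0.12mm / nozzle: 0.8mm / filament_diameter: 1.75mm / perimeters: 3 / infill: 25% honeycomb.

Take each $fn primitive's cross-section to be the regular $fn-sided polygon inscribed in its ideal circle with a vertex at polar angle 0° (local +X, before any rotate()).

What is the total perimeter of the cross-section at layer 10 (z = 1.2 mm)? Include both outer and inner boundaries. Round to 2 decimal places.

At z = 1.2 mm: the cone: at t=0.200 of its height the radius interpolates to r₁+(r₂−r₁)t = 10.200, giving a regular 24-gon of that circumradius (perimeter = 2·24·10.200·sin(180°/24) = 63.91 mm); (whole slice rotated 10° about Z — lengths, areas and connectivity unchanged). Overall, the cross-section is a single solid region. Total boundary length (outer) = 63.91 mm.

63.91 mm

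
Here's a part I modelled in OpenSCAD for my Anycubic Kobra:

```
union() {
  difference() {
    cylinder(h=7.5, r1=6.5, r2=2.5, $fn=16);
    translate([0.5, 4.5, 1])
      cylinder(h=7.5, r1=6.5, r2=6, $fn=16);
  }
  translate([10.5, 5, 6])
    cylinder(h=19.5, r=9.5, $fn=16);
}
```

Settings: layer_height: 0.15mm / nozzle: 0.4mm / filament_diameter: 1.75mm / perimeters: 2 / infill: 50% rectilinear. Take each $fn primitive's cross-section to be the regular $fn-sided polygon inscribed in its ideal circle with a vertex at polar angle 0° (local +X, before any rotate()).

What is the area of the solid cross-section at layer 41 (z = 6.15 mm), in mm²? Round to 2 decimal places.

284.19 mm²

At z = 6.15 mm: the cone: at t=0.820 of its height the radius interpolates to r₁+(r₂−r₁)t = 3.220, giving a regular 16-gon of that circumradius (area = (16/2)·3.220²·sin(360°/16) = 31.74 mm²); the cone at (0.5, 4.5) contributes a regular 16-gon of circumradius 6.157 (interpolated between r1=6.5 and r2=6 at t=0.687) (area = (16/2)·6.157²·sin(360°/16) = 116.04 mm²); Taking the first minus the rest: starting from the cone (31.74 mm²), the cone at (0.5, 4.5) partially overlaps it — only the 23.85 mm² overlap (of its 116.04 mm²) is removed, clipping the outline — area = 7.89 mm²; the cylinder at (10.5, 5): section is a regular 16-gon, circumradius r=9.5 (area = (16/2)·9.500²·sin(360°/16) = 276.30 mm²); Combining (union): the 2 present regions are separate (no shared area or edge), so areas and boundary lengths simply add and each stays a separate island — area = 284.19 mm². Overall, the cross-section has 2 separate islands. Net area = 284.19 mm².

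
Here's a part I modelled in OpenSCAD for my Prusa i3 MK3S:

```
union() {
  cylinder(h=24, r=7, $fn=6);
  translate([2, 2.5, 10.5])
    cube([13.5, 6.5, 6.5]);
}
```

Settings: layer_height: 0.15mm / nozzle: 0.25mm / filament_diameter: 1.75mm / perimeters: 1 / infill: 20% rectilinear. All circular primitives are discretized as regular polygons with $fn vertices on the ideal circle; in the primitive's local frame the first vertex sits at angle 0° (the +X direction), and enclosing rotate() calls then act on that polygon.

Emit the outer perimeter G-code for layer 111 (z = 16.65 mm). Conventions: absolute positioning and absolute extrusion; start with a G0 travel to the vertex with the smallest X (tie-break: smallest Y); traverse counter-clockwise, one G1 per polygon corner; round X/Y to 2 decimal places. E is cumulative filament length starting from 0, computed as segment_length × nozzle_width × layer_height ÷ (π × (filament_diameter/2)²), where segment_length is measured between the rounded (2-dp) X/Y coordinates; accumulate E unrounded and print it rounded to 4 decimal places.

G0 X-7.00 Y0.00 Z16.65
G1 X-3.50 Y-6.06 E0.1091
G1 X3.50 Y-6.06 E0.2182
G1 X7.00 Y0.00 E0.3273
G1 X5.56 Y2.50 E0.3723
G1 X15.50 Y2.50 E0.5273
G1 X15.50 Y9.00 E0.6286
G1 X2.00 Y9.00 E0.8391
G1 X2.00 Y6.06 E0.8849
G1 X-3.50 Y6.06 E0.9707
G1 X-7.00 Y0.00 E1.0798

At z = 16.65 mm: the r=7 cylinder gives a regular 6-gon of circumradius 7 (constant along its height); the cube at (2, 2.5) is present — its section is the full 13.5×6.5 rectangle; Combining (union): the regions partially overlap (shared area 9.01 mm²), so overlapping operands fuse into one piece — 1 connected region. The outline is a single polygon with 10 vertices. Extrusion per mm of travel: 0.25 × 0.15 / (π × 0.875²) = 0.015591. Accumulating E over each segment gives final E = 1.0798.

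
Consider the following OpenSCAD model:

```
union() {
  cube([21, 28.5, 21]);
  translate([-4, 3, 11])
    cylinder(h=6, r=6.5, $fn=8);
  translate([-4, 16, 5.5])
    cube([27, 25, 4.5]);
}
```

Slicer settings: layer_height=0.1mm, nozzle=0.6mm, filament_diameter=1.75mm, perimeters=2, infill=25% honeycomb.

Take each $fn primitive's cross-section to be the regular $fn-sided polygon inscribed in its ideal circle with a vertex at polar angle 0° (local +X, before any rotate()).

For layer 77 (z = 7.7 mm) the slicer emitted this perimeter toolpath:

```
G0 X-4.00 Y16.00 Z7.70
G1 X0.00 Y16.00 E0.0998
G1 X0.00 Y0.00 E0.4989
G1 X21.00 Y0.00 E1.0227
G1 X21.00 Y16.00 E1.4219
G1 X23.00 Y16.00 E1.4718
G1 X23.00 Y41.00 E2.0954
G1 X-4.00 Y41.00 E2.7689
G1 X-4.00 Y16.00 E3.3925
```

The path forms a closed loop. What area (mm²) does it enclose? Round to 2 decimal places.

Apply the shoelace formula to the sequence of (X, Y) vertices; enclosed area = 1011.00 mm².

1011.00 mm²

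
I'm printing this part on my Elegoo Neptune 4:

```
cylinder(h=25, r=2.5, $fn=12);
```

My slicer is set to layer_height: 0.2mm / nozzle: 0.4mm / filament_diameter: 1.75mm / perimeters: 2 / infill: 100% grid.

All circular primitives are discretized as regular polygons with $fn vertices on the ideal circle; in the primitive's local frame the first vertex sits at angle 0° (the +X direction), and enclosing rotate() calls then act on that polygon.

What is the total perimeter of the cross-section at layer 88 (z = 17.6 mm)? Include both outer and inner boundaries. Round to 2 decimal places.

At z = 17.6 mm: the r=2.5 cylinder gives a regular 12-gon of circumradius 2.5 (constant along its height) (perimeter = 2·12·2.500·sin(180°/12) = 15.53 mm). Overall, the cross-section is a single solid region. Total boundary length (outer) = 15.53 mm.

15.53 mm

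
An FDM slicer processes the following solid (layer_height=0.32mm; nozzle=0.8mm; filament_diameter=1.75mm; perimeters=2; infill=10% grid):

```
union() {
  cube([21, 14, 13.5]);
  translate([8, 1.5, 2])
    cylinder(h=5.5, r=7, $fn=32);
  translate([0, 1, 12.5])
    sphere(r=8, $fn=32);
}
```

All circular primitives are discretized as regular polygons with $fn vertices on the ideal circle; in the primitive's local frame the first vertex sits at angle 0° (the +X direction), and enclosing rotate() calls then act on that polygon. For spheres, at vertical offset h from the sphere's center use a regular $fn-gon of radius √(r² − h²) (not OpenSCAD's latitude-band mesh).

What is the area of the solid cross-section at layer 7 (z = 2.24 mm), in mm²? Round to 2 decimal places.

349.70 mm²

At z = 2.24 mm: the cube (footprint 21×14) is included at this height (area 294.00 mm²); the r=7 cylinder at (8, 1.5) gives a regular 32-gon of circumradius 7 (constant along its height) (area = (32/2)·7.000²·sin(360°/32) = 152.95 mm²); the sphere at (0, 1) does not reach this height (|z−center|=10.260 > r=8); Combining (union): the regions partially overlap — summed areas 446.95 mm² minus the doubly-counted overlap 97.25 mm² gives 349.70 mm² — area = 349.70 mm². Overall, the cross-section is a single solid region. Net area = 349.70 mm².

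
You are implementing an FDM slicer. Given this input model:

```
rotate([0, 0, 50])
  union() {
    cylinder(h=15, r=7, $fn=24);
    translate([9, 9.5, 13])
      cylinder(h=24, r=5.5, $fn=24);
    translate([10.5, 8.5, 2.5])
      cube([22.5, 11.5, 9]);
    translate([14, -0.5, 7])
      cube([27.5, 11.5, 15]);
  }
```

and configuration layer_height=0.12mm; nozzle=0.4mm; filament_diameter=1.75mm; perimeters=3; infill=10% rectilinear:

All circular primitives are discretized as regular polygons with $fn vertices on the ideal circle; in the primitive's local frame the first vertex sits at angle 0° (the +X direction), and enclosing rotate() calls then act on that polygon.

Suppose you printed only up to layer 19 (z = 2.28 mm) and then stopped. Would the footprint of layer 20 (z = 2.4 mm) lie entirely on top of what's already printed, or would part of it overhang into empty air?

entirely on top

Compare the two slices. At z = 2.28: the r=7 cylinder contributes a regular 24-gon of circumradius 7 (area = (24/2)·7.000²·sin(360°/24) = 152.19 mm²); the cylinder at (9, 9.5) does not reach this height (z outside [13, 37]); the cube at (10.5, 8.5) does not reach this height (z outside [2.5, 11.5]); the cube at (14, -0.5) is absent (z outside [7, 22]); Merging all regions: only the r=7 cylinder is present, so the union is just that shape — area = 152.19 mm²; (whole slice rotated 50° about Z — lengths, areas and connectivity unchanged). At z = 2.4: the r=7 cylinder contributes a regular 24-gon of circumradius 7 (area = (24/2)·7.000²·sin(360°/24) = 152.19 mm²); the cylinder at (9, 9.5) is absent (z outside [13, 37]); the cube at (10.5, 8.5) is absent (z outside [2.5, 11.5]); the cube at (14, -0.5) does not reach this height (z outside [7, 22]); Taking the union: only the r=7 cylinder is present, so the union is just that shape — area = 152.19 mm²; (whole slice rotated 50° about Z — lengths, areas and connectivity unchanged). Checking containment: the cross-section at z = 2.4 is a subset of the cross-section at z = 2.28.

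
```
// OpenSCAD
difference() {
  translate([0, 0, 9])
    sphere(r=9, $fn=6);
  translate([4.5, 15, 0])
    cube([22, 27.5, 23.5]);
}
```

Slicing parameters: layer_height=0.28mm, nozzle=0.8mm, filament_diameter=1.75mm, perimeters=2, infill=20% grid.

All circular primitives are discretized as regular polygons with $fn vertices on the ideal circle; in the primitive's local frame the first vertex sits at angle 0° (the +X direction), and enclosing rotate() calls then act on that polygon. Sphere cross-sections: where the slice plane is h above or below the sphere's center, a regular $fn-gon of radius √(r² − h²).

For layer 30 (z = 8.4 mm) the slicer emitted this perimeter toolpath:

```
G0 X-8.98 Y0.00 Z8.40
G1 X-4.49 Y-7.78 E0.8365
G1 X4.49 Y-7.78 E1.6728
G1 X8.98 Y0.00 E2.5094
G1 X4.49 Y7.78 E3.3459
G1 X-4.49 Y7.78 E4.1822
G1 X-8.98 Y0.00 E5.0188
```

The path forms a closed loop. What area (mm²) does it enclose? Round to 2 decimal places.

209.59 mm²

Apply the shoelace formula to the sequence of (X, Y) vertices; enclosed area = 209.59 mm².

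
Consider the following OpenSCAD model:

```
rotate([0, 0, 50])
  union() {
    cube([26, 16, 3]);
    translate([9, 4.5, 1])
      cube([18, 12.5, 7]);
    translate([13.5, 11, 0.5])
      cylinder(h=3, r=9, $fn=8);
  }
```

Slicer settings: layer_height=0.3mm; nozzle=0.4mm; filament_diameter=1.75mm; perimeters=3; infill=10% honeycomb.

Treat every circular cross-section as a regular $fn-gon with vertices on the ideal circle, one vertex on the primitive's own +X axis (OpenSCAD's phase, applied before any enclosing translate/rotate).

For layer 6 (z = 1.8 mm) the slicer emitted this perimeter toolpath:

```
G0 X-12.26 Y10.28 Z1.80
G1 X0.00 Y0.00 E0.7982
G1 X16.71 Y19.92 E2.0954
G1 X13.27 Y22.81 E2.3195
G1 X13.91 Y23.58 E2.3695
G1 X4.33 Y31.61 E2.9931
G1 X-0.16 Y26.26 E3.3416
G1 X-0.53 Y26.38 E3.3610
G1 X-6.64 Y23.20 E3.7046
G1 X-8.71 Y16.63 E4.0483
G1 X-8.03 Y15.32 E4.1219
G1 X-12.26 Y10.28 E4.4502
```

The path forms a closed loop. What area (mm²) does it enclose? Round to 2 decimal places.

469.19 mm²

Apply the shoelace formula to the sequence of (X, Y) vertices; enclosed area = 469.19 mm².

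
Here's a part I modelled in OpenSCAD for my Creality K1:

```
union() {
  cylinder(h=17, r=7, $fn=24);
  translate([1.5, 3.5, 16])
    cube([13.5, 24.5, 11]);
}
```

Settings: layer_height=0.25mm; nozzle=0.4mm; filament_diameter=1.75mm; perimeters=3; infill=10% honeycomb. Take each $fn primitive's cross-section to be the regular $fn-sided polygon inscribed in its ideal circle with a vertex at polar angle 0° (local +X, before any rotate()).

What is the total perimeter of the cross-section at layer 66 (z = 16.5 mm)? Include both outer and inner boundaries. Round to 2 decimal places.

At z = 16.5 mm: the r=7 cylinder gives a regular 24-gon of circumradius 7 (constant along its height) (perimeter = 2·24·7.000·sin(180°/24) = 43.86 mm); the cube at (1.5, 3.5) is present — its section is the full 13.5×24.5 rectangle (perimeter 76.00 mm); Combining (union): the regions partially overlap (shared area 9.65 mm²), so the edge portions inside another operand are dropped and the merged outline is re-measured after clipping — boundary = 106.20 mm. Overall, the cross-section is a single solid region. Total boundary length (outer) = 106.20 mm.

106.20 mm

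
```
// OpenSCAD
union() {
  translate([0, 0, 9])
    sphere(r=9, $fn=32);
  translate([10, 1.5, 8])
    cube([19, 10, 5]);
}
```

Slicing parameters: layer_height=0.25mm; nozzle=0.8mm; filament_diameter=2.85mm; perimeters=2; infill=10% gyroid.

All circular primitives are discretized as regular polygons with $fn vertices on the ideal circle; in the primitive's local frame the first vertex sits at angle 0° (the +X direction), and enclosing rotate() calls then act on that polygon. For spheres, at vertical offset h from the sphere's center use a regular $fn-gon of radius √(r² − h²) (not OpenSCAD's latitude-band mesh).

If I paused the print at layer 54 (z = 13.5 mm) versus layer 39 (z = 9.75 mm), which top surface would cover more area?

Layer 54 (z = 13.5): the r=9 sphere contributes a regular 32-gon of circumradius √(9²−4.5²) = 7.794 (area = (32/2)·7.794²·sin(360°/32) = 189.63 mm²); the cube at (10, 1.5) is absent (z outside [8, 13]); Merging all regions: only the r=9 sphere is present, so the union is just that shape — area = 189.63 mm². So its area = 189.63 mm². Layer 39 (z = 9.75): the sphere: section is a regular 32-gon, circumradius = √(r²−h²) = √(9²−0.75²) = 8.969 (area = (32/2)·8.969²·sin(360°/32) = 251.08 mm²); the cube at (10, 1.5) (footprint 19×10) is included at this height (area 190.00 mm²); Combining (union): the 2 present regions are separate (no shared area or edge), so areas and boundary lengths simply add and each stays a separate island — area = 441.08 mm². So its area = 441.08 mm². Layer 39 is larger (441.08 vs 189.63 mm²).

layer 39 (z = 9.75 mm)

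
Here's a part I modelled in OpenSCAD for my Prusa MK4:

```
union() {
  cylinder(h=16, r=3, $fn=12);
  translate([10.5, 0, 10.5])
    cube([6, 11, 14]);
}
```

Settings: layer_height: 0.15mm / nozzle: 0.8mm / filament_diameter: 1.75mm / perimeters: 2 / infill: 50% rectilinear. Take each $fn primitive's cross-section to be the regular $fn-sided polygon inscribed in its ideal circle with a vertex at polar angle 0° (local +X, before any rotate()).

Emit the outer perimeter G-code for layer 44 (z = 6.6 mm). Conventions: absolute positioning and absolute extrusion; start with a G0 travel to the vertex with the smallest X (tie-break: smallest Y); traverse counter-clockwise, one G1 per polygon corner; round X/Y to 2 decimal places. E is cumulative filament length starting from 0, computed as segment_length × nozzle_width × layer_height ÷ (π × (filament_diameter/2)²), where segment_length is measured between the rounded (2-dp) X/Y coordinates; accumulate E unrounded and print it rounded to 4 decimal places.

At z = 6.6 mm: the cylinder: section is a regular 12-gon, circumradius r=3; the cube at (10.5, 0) is not intersected at this z (z outside [10.5, 24.5]); Combining (union): only the r=3 cylinder is present, so the union is just that shape — 1 connected region. The outline is a single polygon with 12 vertices. Extrusion per mm of travel: 0.8 × 0.15 / (π × 0.875²) = 0.049890. Accumulating E over each segment gives final E = 0.9300.

G0 X-3.00 Y0.00 Z6.60
G1 X-2.60 Y-1.50 E0.0775
G1 X-1.50 Y-2.60 E0.1551
G1 X0.00 Y-3.00 E0.2325
G1 X1.50 Y-2.60 E0.3100
G1 X2.60 Y-1.50 E0.3876
G1 X3.00 Y0.00 E0.4650
G1 X2.60 Y1.50 E0.5425
G1 X1.50 Y2.60 E0.6201
G1 X0.00 Y3.00 E0.6975
G1 X-1.50 Y2.60 E0.7750
G1 X-2.60 Y1.50 E0.8526
G1 X-3.00 Y0.00 E0.9300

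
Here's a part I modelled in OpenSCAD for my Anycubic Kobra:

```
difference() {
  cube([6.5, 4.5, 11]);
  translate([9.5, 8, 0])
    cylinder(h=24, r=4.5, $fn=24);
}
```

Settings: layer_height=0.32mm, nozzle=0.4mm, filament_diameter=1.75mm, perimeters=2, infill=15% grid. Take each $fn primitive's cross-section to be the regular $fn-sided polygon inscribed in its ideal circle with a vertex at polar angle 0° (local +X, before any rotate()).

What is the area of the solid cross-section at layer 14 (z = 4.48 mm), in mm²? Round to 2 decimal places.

29.25 mm²

At z = 4.48 mm: the cube is present — its section is the full 6.5×4.5 rectangle (area 29.25 mm²); the r=4.5 cylinder at (9.5, 8) contributes a regular 24-gon of circumradius 4.5 (area = (24/2)·4.500²·sin(360°/24) = 62.89 mm²); Subtracting the remaining from the first: starting from the 6.5×4.5 cube (29.25 mm²), the r=4.5 cylinder at (9.5, 8) misses the remaining region (no effect) — area = 29.25 mm². Overall, the cross-section is a single solid region. Net area = 29.25 mm².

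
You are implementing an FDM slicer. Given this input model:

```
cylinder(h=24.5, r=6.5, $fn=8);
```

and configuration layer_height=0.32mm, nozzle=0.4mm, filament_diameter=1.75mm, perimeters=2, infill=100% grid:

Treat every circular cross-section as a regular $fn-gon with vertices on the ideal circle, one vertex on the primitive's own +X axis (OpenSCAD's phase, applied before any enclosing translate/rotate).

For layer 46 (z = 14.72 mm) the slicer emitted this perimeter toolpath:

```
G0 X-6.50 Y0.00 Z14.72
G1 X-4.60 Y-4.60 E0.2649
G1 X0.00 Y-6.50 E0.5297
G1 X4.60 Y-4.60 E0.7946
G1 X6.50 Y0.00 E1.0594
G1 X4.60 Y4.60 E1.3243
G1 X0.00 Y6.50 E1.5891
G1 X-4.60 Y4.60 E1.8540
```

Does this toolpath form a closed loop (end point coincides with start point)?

no

Start point (G0): (-6.50, 0.00). End point (last G1): the path does not return to the start — open.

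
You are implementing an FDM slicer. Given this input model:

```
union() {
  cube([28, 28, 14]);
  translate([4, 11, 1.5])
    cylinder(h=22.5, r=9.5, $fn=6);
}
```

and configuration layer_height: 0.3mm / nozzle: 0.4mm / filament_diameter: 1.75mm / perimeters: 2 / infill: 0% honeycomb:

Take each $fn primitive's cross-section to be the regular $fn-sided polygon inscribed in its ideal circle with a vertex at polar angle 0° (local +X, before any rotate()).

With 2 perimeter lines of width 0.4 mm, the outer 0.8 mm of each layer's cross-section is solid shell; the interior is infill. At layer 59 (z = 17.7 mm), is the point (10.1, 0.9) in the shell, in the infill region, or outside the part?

At z = 17.7 mm: the cube is absent (z outside [0, 14]); the r=9.5 cylinder at (4, 11) gives a regular 6-gon of circumradius 9.5 (constant along its height); Taking the union: only the r=9.5 cylinder at (4, 11) is present, so the union is just that shape — 1 connected region. Overall, the cross-section is a single solid region. The nearest boundary edge runs (-0.75, 2.77)→(8.75, 2.77); distance from the point to it = 2.31 mm. The point is not inside any of the regions above, so it lies outside the cross-section (2.31 mm from the nearest boundary).

outside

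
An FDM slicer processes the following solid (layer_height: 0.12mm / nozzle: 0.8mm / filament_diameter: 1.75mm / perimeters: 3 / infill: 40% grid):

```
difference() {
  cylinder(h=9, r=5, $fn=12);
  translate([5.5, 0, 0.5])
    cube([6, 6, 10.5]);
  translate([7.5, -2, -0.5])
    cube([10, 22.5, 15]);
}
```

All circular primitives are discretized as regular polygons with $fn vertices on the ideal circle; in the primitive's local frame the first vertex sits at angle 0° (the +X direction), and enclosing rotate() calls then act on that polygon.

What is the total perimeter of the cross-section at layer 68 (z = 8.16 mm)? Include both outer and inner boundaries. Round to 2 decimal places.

31.06 mm

At z = 8.16 mm: the cylinder: section is a regular 12-gon, circumradius r=5 (perimeter = 2·12·5.000·sin(180°/12) = 31.06 mm); the cube at (5.5, 0) is present — its section is the full 6×6 rectangle (perimeter 24.00 mm); the cube at (7.5, -2) (footprint 10×22.5) is included at this height (perimeter 65.00 mm); After the difference (first − rest): starting from the r=5 cylinder, the 6×6 cube at (5.5, 0) misses the remaining region (no effect); the 10×22.5 cube at (7.5, -2) misses the remaining region (no effect) — boundary = 31.06 mm. Overall, the cross-section is a single solid region. Total boundary length (outer) = 31.06 mm.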